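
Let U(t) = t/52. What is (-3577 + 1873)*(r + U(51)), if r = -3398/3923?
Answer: -9958602/50999 ≈ -195.27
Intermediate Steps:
U(t) = t/52 (U(t) = t*(1/52) = t/52)
r = -3398/3923 (r = -3398*1/3923 = -3398/3923 ≈ -0.86617)
(-3577 + 1873)*(r + U(51)) = (-3577 + 1873)*(-3398/3923 + (1/52)*51) = -1704*(-3398/3923 + 51/52) = -1704*23377/203996 = -9958602/50999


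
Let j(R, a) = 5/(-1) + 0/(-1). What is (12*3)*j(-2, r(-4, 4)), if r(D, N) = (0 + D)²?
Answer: -180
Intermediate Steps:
r(D, N) = D²
j(R, a) = -5 (j(R, a) = 5*(-1) + 0*(-1) = -5 + 0 = -5)
(12*3)*j(-2, r(-4, 4)) = (12*3)*(-5) = 36*(-5) = -180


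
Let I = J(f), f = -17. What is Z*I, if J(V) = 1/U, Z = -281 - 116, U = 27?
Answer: -397/27 ≈ -14.704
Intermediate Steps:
Z = -397
J(V) = 1/27
I = 1/27 ≈ 0.037037
Z*I = -397*1/27 = -397/27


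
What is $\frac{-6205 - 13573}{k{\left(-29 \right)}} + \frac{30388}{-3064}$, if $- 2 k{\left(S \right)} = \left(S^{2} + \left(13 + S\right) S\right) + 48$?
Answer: $\frac{1820105}{94218} \approx 19.318$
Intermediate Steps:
$k{\left(S \right)} = -24 - \frac{S^{2}}{2} - \frac{S \left(13 + S\right)}{2}$ ($k{\left(S \right)} = - \frac{\left(S^{2} + \left(13 + S\right) S\right) + 48}{2} = - \frac{\left(S^{2} + S \left(13 + S\right)\right) + 48}{2} = - \frac{48 + S^{2} + S \left(13 + S\right)}{2} = -24 - \frac{S^{2}}{2} - \frac{S \left(13 + S\right)}{2}$)
$\frac{-6205 - 13573}{k{\left(-29 \right)}} + \frac{30388}{-3064} = \frac{-6205 - 13573}{-24 - \left(-29\right)^{2} - - \frac{377}{2}} + \frac{30388}{-3064} = - \frac{19778}{-24 - 841 + \frac{377}{2}} + 30388 \left(- \frac{1}{3064}\right) = - \frac{19778}{-24 - 841 + \frac{377}{2}} - \frac{7597}{766} = - \frac{19778}{- \frac{1353}{2}} - \frac{7597}{766} = \left(-19778\right) \left(- \frac{2}{1353}\right) - \frac{7597}{766} = \frac{3596}{123} - \frac{7597}{766} = \frac{1820105}{94218}$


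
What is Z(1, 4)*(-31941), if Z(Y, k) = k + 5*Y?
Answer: -287469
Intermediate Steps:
Z(1, 4)*(-31941) = (4 + 5*1)*(-31941) = (4 + 5)*(-31941) = 9*(-31941) = -287469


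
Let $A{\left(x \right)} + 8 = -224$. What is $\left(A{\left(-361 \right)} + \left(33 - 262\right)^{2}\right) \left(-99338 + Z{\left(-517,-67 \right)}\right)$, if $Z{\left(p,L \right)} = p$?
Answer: $-5213329695$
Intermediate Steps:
$A{\left(x \right)} = -232$ ($A{\left(x \right)} = -8 - 224 = -232$)
$\left(A{\left(-361 \right)} + \left(33 - 262\right)^{2}\right) \left(-99338 + Z{\left(-517,-67 \right)}\right) = \left(-232 + \left(33 - 262\right)^{2}\right) \left(-99338 - 517\right) = \left(-232 + \left(-229\right)^{2}\right) \left(-99855\right) = \left(-232 + 52441\right) \left(-99855\right) = 52209 \left(-99855\right) = -5213329695$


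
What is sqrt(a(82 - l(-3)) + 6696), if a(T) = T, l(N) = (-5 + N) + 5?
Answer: sqrt(6781) ≈ 82.347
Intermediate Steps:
l(N) = N
sqrt(a(82 - l(-3)) + 6696) = sqrt((82 - 1*(-3)) + 6696) = sqrt((82 + 3) + 6696) = sqrt(85 + 6696) = sqrt(6781)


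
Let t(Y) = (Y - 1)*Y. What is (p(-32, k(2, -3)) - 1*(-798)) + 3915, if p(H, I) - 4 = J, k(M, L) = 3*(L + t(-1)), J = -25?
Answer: 4692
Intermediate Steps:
t(Y) = Y*(-1 + Y) (t(Y) = (-1 + Y)*Y = Y*(-1 + Y))
k(M, L) = 6 + 3*L (k(M, L) = 3*(L - (-1 - 1)) = 3*(L - 1*(-2)) = 3*(L + 2) = 3*(2 + L) = 6 + 3*L)
p(H, I) = -21 (p(H, I) = 4 - 25 = -21)
(p(-32, k(2, -3)) - 1*(-798)) + 3915 = (-21 - 1*(-798)) + 3915 = (-21 + 798) + 3915 = 777 + 3915 = 4692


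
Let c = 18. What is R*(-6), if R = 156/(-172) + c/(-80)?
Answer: 5841/860 ≈ 6.7919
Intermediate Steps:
R = -1947/1720 (R = 156/(-172) + 18/(-80) = 156*(-1/172) + 18*(-1/80) = -39/43 - 9/40 = -1947/1720 ≈ -1.1320)
R*(-6) = -1947/1720*(-6) = 5841/860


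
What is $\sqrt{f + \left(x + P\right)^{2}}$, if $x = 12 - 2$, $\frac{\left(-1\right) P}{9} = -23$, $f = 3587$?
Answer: $2 \sqrt{12669} \approx 225.11$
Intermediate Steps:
$P = 207$ ($P = \left(-9\right) \left(-23\right) = 207$)
$x = 10$ ($x = 12 - 2 = 10$)
$\sqrt{f + \left(x + P\right)^{2}} = \sqrt{3587 + \left(10 + 207\right)^{2}} = \sqrt{3587 + 217^{2}} = \sqrt{3587 + 47089} = \sqrt{50676} = 2 \sqrt{12669}$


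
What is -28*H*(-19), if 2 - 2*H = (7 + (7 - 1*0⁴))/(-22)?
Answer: 7714/11 ≈ 701.27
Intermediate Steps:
H = 29/22 (H = 1 - (7 + (7 - 1*0⁴))/(2*(-22)) = 1 - (7 + (7 - 1*0))*(-1)/(2*22) = 1 - (7 + (7 + 0))*(-1)/(2*22) = 1 - (7 + 7)*(-1)/(2*22) = 1 - 7*(-1)/22 = 1 - ½*(-7/11) = 1 + 7/22 = 29/22 ≈ 1.3182)
-28*H*(-19) = -28*29/22*(-19) = -406/11*(-19) = 7714/11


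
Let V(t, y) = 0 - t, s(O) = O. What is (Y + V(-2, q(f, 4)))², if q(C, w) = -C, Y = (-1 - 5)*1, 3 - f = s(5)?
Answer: 16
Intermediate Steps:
f = -2 (f = 3 - 1*5 = 3 - 5 = -2)
Y = -6 (Y = -6*1 = -6)
V(t, y) = -t
(Y + V(-2, q(f, 4)))² = (-6 - 1*(-2))² = (-6 + 2)² = (-4)² = 16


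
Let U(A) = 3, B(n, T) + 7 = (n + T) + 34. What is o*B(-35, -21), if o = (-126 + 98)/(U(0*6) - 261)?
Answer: -406/129 ≈ -3.1473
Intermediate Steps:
B(n, T) = 27 + T + n (B(n, T) = -7 + ((n + T) + 34) = -7 + ((T + n) + 34) = -7 + (34 + T + n) = 27 + T + n)
o = 14/129 (o = (-126 + 98)/(3 - 261) = -28/(-258) = -28*(-1/258) = 14/129 ≈ 0.10853)
o*B(-35, -21) = 14*(27 - 21 - 35)/129 = (14/129)*(-29) = -406/129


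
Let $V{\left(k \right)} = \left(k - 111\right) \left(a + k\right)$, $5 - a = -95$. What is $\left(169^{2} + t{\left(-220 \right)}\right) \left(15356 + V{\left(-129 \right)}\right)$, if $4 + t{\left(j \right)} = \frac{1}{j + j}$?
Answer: $\frac{70100575741}{110} \approx 6.3728 \cdot 10^{8}$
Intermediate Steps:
$a = 100$ ($a = 5 - -95 = 5 + 95 = 100$)
$V{\left(k \right)} = \left(-111 + k\right) \left(100 + k\right)$ ($V{\left(k \right)} = \left(k - 111\right) \left(100 + k\right) = \left(-111 + k\right) \left(100 + k\right)$)
$t{\left(j \right)} = -4 + \frac{1}{2 j}$ ($t{\left(j \right)} = -4 + \frac{1}{j + j} = -4 + \frac{1}{2 j}$)
$\left(169^{2} + t{\left(-220 \right)}\right) \left(15356 + V{\left(-129 \right)}\right) = \left(169^{2} - \left(4 - \frac{1}{2 \left(-220\right)}\right)\right) \left(15356 - \left(9681 - 16641\right)\right) = \left(28561 + \left(-4 + \frac{1}{2} \left(- \frac{1}{220}\right)\right)\right) \left(15356 + \left(-11100 + 16641 + 1419\right)\right) = \left(28561 - \frac{1761}{440}\right) \left(15356 + 6960\right) = \left(28561 - \frac{1761}{440}\right) 22316 = \frac{12565079}{440} \cdot 22316 = \frac{70100575741}{110}$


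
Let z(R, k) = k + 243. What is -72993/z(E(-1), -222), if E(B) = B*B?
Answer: -24331/7 ≈ -3475.9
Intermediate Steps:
E(B) = B²
z(R, k) = 243 + k
-72993/z(E(-1), -222) = -72993/(243 - 222) = -72993/21 = -72993*1/21 = -24331/7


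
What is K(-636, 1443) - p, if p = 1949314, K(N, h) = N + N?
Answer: -1950586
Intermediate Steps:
K(N, h) = 2*N
K(-636, 1443) - p = 2*(-636) - 1*1949314 = -1272 - 1949314 = -1950586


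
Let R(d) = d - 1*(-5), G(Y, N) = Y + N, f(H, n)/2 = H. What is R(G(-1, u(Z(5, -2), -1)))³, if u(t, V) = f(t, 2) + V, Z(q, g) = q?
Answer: 2197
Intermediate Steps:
f(H, n) = 2*H
u(t, V) = V + 2*t (u(t, V) = 2*t + V = V + 2*t)
G(Y, N) = N + Y
R(d) = 5 + d (R(d) = d + 5 = 5 + d)
R(G(-1, u(Z(5, -2), -1)))³ = (5 + ((-1 + 2*5) - 1))³ = (5 + ((-1 + 10) - 1))³ = (5 + (9 - 1))³ = (5 + 8)³ = 13³ = 2197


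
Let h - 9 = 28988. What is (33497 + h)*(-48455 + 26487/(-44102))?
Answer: -66774492064559/22051 ≈ -3.0282e+9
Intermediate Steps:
h = 28997 (h = 9 + 28988 = 28997)
(33497 + h)*(-48455 + 26487/(-44102)) = (33497 + 28997)*(-48455 + 26487/(-44102)) = 62494*(-48455 + 26487*(-1/44102)) = 62494*(-48455 - 26487/44102) = 62494*(-2136988897/44102) = -66774492064559/22051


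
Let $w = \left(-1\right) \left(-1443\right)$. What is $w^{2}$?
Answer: $2082249$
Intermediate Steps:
$w = 1443$
$w^{2} = 1443^{2} = 2082249$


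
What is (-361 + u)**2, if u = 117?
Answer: 59536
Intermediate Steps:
(-361 + u)**2 = (-361 + 117)**2 = (-244)**2 = 59536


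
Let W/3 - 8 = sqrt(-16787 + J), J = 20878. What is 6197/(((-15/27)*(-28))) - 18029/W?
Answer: 693986093/1691340 - 18029*sqrt(4091)/12081 ≈ 314.87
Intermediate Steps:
W = 24 + 3*sqrt(4091) (W = 24 + 3*sqrt(-16787 + 20878) = 24 + 3*sqrt(4091) ≈ 215.88)
6197/(((-15/27)*(-28))) - 18029/W = 6197/(((-15/27)*(-28))) - 18029/(24 + 3*sqrt(4091)) = 6197/((((1/27)*(-15))*(-28))) - 18029/(24 + 3*sqrt(4091)) = 6197/((-5/9*(-28))) - 18029/(24 + 3*sqrt(4091)) = 6197/(140/9) - 18029/(24 + 3*sqrt(4091)) = 6197*(9/140) - 18029/(24 + 3*sqrt(4091)) = 55773/140 - 18029/(24 + 3*sqrt(4091))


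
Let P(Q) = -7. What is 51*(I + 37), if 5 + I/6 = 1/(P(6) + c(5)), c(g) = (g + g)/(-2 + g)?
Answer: 3009/11 ≈ 273.55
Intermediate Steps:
c(g) = 2*g/(-2 + g) (c(g) = (2*g)/(-2 + g) = 2*g/(-2 + g))
I = -348/11 (I = -30 + 6/(-7 + 2*5/(-2 + 5)) = -30 + 6/(-7 + 2*5/3) = -30 + 6/(-7 + 2*5*(⅓)) = -30 + 6/(-7 + 10/3) = -30 + 6/(-11/3) = -30 + 6*(-3/11) = -30 - 18/11 = -348/11 ≈ -31.636)
51*(I + 37) = 51*(-348/11 + 37) = 51*(59/11) = 3009/11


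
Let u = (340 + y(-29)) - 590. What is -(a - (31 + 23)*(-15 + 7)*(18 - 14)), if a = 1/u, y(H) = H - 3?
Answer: -487295/282 ≈ -1728.0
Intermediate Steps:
y(H) = -3 + H
u = -282 (u = (340 + (-3 - 29)) - 590 = (340 - 32) - 590 = 308 - 590 = -282)
a = -1/282 (a = 1/(-282) = -1/282 ≈ -0.0035461)
-(a - (31 + 23)*(-15 + 7)*(18 - 14)) = -(-1/282 - (31 + 23)*(-15 + 7)*(18 - 14)) = -(-1/282 - 54*(-8*4)) = -(-1/282 - 54*(-32)) = -(-1/282 - 1*(-1728)) = -(-1/282 + 1728) = -1*487295/282 = -487295/282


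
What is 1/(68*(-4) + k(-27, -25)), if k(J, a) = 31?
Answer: -1/241 ≈ -0.0041494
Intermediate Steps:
1/(68*(-4) + k(-27, -25)) = 1/(68*(-4) + 31) = 1/(-272 + 31) = 1/(-241) = -1/241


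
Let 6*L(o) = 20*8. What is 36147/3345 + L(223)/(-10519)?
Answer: 380141093/35186055 ≈ 10.804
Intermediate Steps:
L(o) = 80/3 (L(o) = (20*8)/6 = (⅙)*160 = 80/3)
36147/3345 + L(223)/(-10519) = 36147/3345 + (80/3)/(-10519) = 36147*(1/3345) + (80/3)*(-1/10519) = 12049/1115 - 80/31557 = 380141093/35186055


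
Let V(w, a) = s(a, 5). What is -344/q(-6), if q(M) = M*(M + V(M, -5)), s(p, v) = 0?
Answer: -86/9 ≈ -9.5556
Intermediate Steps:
V(w, a) = 0
q(M) = M**2 (q(M) = M*(M + 0) = M*M = M**2)
-344/q(-6) = -344/((-6)**2) = -344/36 = -344*1/36 = -86/9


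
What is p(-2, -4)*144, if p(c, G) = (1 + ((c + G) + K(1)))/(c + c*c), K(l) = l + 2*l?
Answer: -144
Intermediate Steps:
K(l) = 3*l
p(c, G) = (4 + G + c)/(c + c²) (p(c, G) = (1 + ((c + G) + 3*1))/(c + c*c) = (1 + ((G + c) + 3))/(c + c²) = (1 + (3 + G + c))/(c + c²) = (4 + G + c)/(c + c²))
p(-2, -4)*144 = ((4 - 4 - 2)/((-2)*(1 - 2)))*144 = -½*(-2)/(-1)*144 = -½*(-1)*(-2)*144 = -1*144 = -144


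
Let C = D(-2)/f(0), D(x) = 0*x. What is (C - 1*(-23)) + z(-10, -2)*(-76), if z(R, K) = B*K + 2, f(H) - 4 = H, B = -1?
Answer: -281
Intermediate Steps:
f(H) = 4 + H
D(x) = 0
C = 0 (C = 0/(4 + 0) = 0/4 = 0*(¼) = 0)
z(R, K) = 2 - K (z(R, K) = -K + 2 = 2 - K)
(C - 1*(-23)) + z(-10, -2)*(-76) = (0 - 1*(-23)) + (2 - 1*(-2))*(-76) = (0 + 23) + (2 + 2)*(-76) = 23 + 4*(-76) = 23 - 304 = -281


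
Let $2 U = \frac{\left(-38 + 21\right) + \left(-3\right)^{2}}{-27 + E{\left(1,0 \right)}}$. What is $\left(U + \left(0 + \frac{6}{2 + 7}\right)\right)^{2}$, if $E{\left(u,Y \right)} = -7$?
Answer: $\frac{1600}{2601} \approx 0.61515$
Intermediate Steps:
$U = \frac{2}{17}$ ($U = \frac{\left(\left(-38 + 21\right) + \left(-3\right)^{2}\right) \frac{1}{-27 - 7}}{2} = \frac{\left(-17 + 9\right) \frac{1}{-34}}{2} = \frac{\left(-8\right) \left(- \frac{1}{34}\right)}{2} = \frac{1}{2} \cdot \frac{4}{17} = \frac{2}{17} \approx 0.11765$)
$\left(U + \left(0 + \frac{6}{2 + 7}\right)\right)^{2} = \left(\frac{2}{17} + \left(0 + \frac{6}{2 + 7}\right)\right)^{2} = \left(\frac{2}{17} + \left(0 + \frac{6}{9}\right)\right)^{2} = \left(\frac{2}{17} + \left(0 + 6 \cdot \frac{1}{9}\right)\right)^{2} = \left(\frac{2}{17} + \left(0 + \frac{2}{3}\right)\right)^{2} = \left(\frac{2}{17} + \frac{2}{3}\right)^{2} = \left(\frac{40}{51}\right)^{2} = \frac{1600}{2601}$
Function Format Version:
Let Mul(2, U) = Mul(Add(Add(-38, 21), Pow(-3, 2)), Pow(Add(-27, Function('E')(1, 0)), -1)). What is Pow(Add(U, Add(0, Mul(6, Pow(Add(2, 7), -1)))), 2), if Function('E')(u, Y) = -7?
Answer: Rational(1600, 2601) ≈ 0.61515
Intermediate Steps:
U = Rational(2, 17) (U = Mul(Rational(1, 2), Mul(Add(Add(-38, 21), Pow(-3, 2)), Pow(Add(-27, -7), -1))) = Mul(Rational(1, 2), Mul(Add(-17, 9), Pow(-34, -1))) = Mul(Rational(1, 2), Mul(-8, Rational(-1, 34))) = Mul(Rational(1, 2), Rational(4, 17)) = Rational(2, 17) ≈ 0.11765)
Pow(Add(U, Add(0, Mul(6, Pow(Add(2, 7), -1)))), 2) = Pow(Add(Rational(2, 17), Add(0, Mul(6, Pow(Add(2, 7), -1)))), 2) = Pow(Add(Rational(2, 17), Add(0, Mul(6, Pow(9, -1)))), 2) = Pow(Add(Rational(2, 17), Add(0, Mul(6, Rational(1, 9)))), 2) = Pow(Add(Rational(2, 17), Add(0, Rational(2, 3))), 2) = Pow(Add(Rational(2, 17), Rational(2, 3)), 2) = Pow(Rational(40, 51), 2) = Rational(1600, 2601)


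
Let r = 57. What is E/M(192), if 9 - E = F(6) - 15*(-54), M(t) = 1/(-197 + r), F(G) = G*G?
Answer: 117180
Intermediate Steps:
F(G) = G²
M(t) = -1/140 (M(t) = 1/(-197 + 57) = 1/(-140) = -1/140)
E = -837 (E = 9 - (6² - 15*(-54)) = 9 - (36 + 810) = 9 - 1*846 = 9 - 846 = -837)
E/M(192) = -837/(-1/140) = -837*(-140) = 117180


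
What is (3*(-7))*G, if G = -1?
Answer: 21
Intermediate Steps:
(3*(-7))*G = (3*(-7))*(-1) = -21*(-1) = 21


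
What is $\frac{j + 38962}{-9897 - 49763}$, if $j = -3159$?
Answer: $- \frac{35803}{59660} \approx -0.60012$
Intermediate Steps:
$\frac{j + 38962}{-9897 - 49763} = \frac{-3159 + 38962}{-9897 - 49763} = \frac{35803}{-59660} = 35803 \left(- \frac{1}{59660}\right) = - \frac{35803}{59660}$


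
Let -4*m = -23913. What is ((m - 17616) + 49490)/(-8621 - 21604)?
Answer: -151409/120900 ≈ -1.2523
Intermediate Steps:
m = 23913/4 (m = -¼*(-23913) = 23913/4 ≈ 5978.3)
((m - 17616) + 49490)/(-8621 - 21604) = ((23913/4 - 17616) + 49490)/(-8621 - 21604) = (-46551/4 + 49490)/(-30225) = (151409/4)*(-1/30225) = -151409/120900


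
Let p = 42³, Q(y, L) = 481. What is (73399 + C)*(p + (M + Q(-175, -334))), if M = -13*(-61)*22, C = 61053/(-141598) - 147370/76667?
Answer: 73316282728796259845/10855893866 ≈ 6.7536e+9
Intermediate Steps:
C = -25548047611/10855893866 (C = 61053*(-1/141598) - 147370*1/76667 = -61053/141598 - 147370/76667 = -25548047611/10855893866 ≈ -2.3534)
M = 17446 (M = 793*22 = 17446)
p = 74088
(73399 + C)*(p + (M + Q(-175, -334))) = (73399 - 25548047611/10855893866)*(74088 + (17446 + 481)) = 796786205822923*(74088 + 17927)/10855893866 = (796786205822923/10855893866)*92015 = 73316282728796259845/10855893866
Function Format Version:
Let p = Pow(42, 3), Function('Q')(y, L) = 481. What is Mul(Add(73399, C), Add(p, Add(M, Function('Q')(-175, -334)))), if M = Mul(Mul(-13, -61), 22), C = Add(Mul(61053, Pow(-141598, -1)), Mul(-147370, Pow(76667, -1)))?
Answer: Rational(73316282728796259845, 10855893866) ≈ 6.7536e+9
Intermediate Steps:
C = Rational(-25548047611, 10855893866) (C = Add(Mul(61053, Rational(-1, 141598)), Mul(-147370, Rational(1, 76667))) = Add(Rational(-61053, 141598), Rational(-147370, 76667)) = Rational(-25548047611, 10855893866) ≈ -2.3534)
M = 17446 (M = Mul(793, 22) = 17446)
p = 74088
Mul(Add(73399, C), Add(p, Add(M, Function('Q')(-175, -334)))) = Mul(Add(73399, Rational(-25548047611, 10855893866)), Add(74088, Add(17446, 481))) = Mul(Rational(796786205822923, 10855893866), Add(74088, 17927)) = Mul(Rational(796786205822923, 10855893866), 92015) = Rational(73316282728796259845, 10855893866)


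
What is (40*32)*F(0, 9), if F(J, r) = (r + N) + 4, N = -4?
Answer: 11520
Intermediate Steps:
F(J, r) = r (F(J, r) = (r - 4) + 4 = (-4 + r) + 4 = r)
(40*32)*F(0, 9) = (40*32)*9 = 1280*9 = 11520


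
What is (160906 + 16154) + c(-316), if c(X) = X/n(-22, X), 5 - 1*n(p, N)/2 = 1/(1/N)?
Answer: 56836102/321 ≈ 1.7706e+5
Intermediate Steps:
n(p, N) = 10 - 2*N
c(X) = X/(10 - 2*X)
(160906 + 16154) + c(-316) = (160906 + 16154) - 1*(-316)/(-10 + 2*(-316)) = 177060 - 1*(-316)/(-10 - 632) = 177060 - 1*(-316)/(-642) = 177060 - 1*(-316)*(-1/642) = 177060 - 158/321 = 56836102/321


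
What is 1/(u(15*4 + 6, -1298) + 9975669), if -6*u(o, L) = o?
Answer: 1/9975658 ≈ 1.0024e-7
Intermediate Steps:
u(o, L) = -o/6
1/(u(15*4 + 6, -1298) + 9975669) = 1/(-(15*4 + 6)/6 + 9975669) = 1/(-(60 + 6)/6 + 9975669) = 1/(-1/6*66 + 9975669) = 1/(-11 + 9975669) = 1/9975658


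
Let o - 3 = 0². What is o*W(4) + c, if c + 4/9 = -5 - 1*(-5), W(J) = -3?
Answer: -85/9 ≈ -9.4444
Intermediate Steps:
c = -4/9 (c = -4/9 + (-5 - 1*(-5)) = -4/9 + (-5 + 5) = -4/9 + 0 = -4/9 ≈ -0.44444)
o = 3 (o = 3 + 0² = 3 + 0 = 3)
o*W(4) + c = 3*(-3) - 4/9 = -9 - 4/9 = -85/9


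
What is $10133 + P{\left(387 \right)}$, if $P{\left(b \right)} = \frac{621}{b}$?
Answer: $\frac{435788}{43} \approx 10135.0$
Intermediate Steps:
$10133 + P{\left(387 \right)} = 10133 + \frac{621}{387} = 10133 + 621 \cdot \frac{1}{387} = 10133 + \frac{69}{43} = \frac{435788}{43}$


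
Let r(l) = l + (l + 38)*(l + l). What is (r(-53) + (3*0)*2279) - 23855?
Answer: -22318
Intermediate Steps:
r(l) = l + 2*l*(38 + l) (r(l) = l + (38 + l)*(2*l) = l + 2*l*(38 + l))
(r(-53) + (3*0)*2279) - 23855 = (-53*(77 + 2*(-53)) + (3*0)*2279) - 23855 = (-53*(77 - 106) + 0*2279) - 23855 = (-53*(-29) + 0) - 23855 = (1537 + 0) - 23855 = 1537 - 23855 = -22318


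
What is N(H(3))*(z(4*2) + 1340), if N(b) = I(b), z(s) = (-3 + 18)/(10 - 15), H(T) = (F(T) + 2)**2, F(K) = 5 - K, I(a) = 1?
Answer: 1337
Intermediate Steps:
H(T) = (7 - T)**2 (H(T) = ((5 - T) + 2)**2 = (7 - T)**2)
z(s) = -3 (z(s) = 15/(-5) = 15*(-1/5) = -3)
N(b) = 1
N(H(3))*(z(4*2) + 1340) = 1*(-3 + 1340) = 1*1337 = 1337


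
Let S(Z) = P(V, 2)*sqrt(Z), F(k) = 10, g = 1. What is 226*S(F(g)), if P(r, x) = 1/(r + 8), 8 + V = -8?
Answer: -113*sqrt(10)/4 ≈ -89.334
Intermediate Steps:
V = -16 (V = -8 - 8 = -16)
P(r, x) = 1/(8 + r)
S(Z) = -sqrt(Z)/8 (S(Z) = sqrt(Z)/(8 - 16) = sqrt(Z)/(-8) = -sqrt(Z)/8)
226*S(F(g)) = 226*(-sqrt(10)/8) = -113*sqrt(10)/4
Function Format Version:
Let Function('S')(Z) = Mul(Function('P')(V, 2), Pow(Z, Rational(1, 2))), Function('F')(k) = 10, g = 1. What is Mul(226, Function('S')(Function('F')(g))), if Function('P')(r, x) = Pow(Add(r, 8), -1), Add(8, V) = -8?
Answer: Mul(Rational(-113, 4), Pow(10, Rational(1, 2))) ≈ -89.334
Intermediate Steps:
V = -16 (V = Add(-8, -8) = -16)
Function('P')(r, x) = Pow(Add(8, r), -1)
Function('S')(Z) = Mul(Rational(-1, 8), Pow(Z, Rational(1, 2))) (Function('S')(Z) = Mul(Pow(Add(8, -16), -1), Pow(Z, Rational(1, 2))) = Mul(Pow(-8, -1), Pow(Z, Rational(1, 2))) = Mul(Rational(-1, 8), Pow(Z, Rational(1, 2))))
Mul(226, Function('S')(Function('F')(g))) = Mul(226, Mul(Rational(-1, 8), Pow(10, Rational(1, 2)))) = Mul(Rational(-113, 4), Pow(10, Rational(1, 2)))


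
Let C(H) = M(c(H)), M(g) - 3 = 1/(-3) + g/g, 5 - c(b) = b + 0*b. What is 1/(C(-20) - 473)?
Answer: -3/1408 ≈ -0.0021307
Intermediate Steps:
c(b) = 5 - b (c(b) = 5 - (b + 0*b) = 5 - (b + 0) = 5 - b)
M(g) = 11/3 (M(g) = 3 + (1/(-3) + g/g) = 3 + (1*(-⅓) + 1) = 3 + (-⅓ + 1) = 3 + ⅔ = 11/3)
C(H) = 11/3
1/(C(-20) - 473) = 1/(11/3 - 473) = 1/(-1408/3) = -3/1408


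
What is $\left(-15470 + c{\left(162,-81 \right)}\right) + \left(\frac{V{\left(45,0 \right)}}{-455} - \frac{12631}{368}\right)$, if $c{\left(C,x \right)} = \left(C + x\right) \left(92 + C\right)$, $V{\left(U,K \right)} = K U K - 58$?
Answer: $\frac{848887999}{167440} \approx 5069.8$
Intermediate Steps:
$V{\left(U,K \right)} = -58 + U K^{2}$ ($V{\left(U,K \right)} = U K^{2} - 58 = -58 + U K^{2}$)
$c{\left(C,x \right)} = \left(92 + C\right) \left(C + x\right)$
$\left(-15470 + c{\left(162,-81 \right)}\right) + \left(\frac{V{\left(45,0 \right)}}{-455} - \frac{12631}{368}\right) = \left(-15470 + \left(162^{2} + 92 \cdot 162 + 92 \left(-81\right) + 162 \left(-81\right)\right)\right) - \left(\frac{12631}{368} - \frac{-58 + 45 \cdot 0^{2}}{-455}\right) = \left(-15470 + \left(26244 + 14904 - 7452 - 13122\right)\right) - \left(\frac{12631}{368} - \left(-58 + 45 \cdot 0\right) \left(- \frac{1}{455}\right)\right) = \left(-15470 + 20574\right) - \left(\frac{12631}{368} - \left(-58 + 0\right) \left(- \frac{1}{455}\right)\right) = 5104 - \frac{5725761}{167440} = \frac{848887999}{167440}$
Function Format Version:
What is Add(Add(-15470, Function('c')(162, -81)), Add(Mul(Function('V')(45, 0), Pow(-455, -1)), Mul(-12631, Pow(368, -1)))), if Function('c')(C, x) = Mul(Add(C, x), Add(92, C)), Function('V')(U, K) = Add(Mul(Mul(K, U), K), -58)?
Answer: Rational(848887999, 167440) ≈ 5069.8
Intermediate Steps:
Function('V')(U, K) = Add(-58, Mul(U, Pow(K, 2))) (Function('V')(U, K) = Add(Mul(U, Pow(K, 2)), -58) = Add(-58, Mul(U, Pow(K, 2))))
Function('c')(C, x) = Mul(Add(92, C), Add(C, x))
Add(Add(-15470, Function('c')(162, -81)), Add(Mul(Function('V')(45, 0), Pow(-455, -1)), Mul(-12631, Pow(368, -1)))) = Add(Add(-15470, Add(Pow(162, 2), Mul(92, 162), Mul(92, -81), Mul(162, -81))), Add(Mul(Add(-58, Mul(45, Pow(0, 2))), Pow(-455, -1)), Mul(-12631, Pow(368, -1)))) = Add(Add(-15470, Add(26244, 14904, -7452, -13122)), Add(Mul(Add(-58, Mul(45, 0)), Rational(-1, 455)), Mul(-12631, Rational(1, 368)))) = Add(Add(-15470, 20574), Add(Mul(Add(-58, 0), Rational(-1, 455)), Rational(-12631, 368))) = Add(5104, Add(Mul(-58, Rational(-1, 455)), Rational(-12631, 368))) = Add(5104, Add(Rational(58, 455), Rational(-12631, 368))) = Add(5104, Rational(-5725761, 167440)) = Rational(848887999, 167440)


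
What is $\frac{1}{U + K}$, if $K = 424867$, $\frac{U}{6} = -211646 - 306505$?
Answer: $- \frac{1}{2684039} \approx -3.7257 \cdot 10^{-7}$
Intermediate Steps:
$U = -3108906$ ($U = 6 \left(-211646 - 306505\right) = 6 \left(-518151\right) = -3108906$)
$\frac{1}{U + K} = \frac{1}{-3108906 + 424867} = \frac{1}{-2684039} = - \frac{1}{2684039}$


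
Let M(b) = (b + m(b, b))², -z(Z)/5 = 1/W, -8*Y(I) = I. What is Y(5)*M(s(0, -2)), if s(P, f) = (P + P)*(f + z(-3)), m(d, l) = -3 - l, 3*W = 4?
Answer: -45/8 ≈ -5.6250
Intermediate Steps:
W = 4/3 (W = (⅓)*4 = 4/3 ≈ 1.3333)
Y(I) = -I/8
z(Z) = -15/4 (z(Z) = -5/4/3 = -5*¾ = -15/4)
s(P, f) = 2*P*(-15/4 + f) (s(P, f) = (P + P)*(f - 15/4) = (2*P)*(-15/4 + f) = 2*P*(-15/4 + f))
M(b) = 9 (M(b) = (b + (-3 - b))² = (-3)² = 9)
Y(5)*M(s(0, -2)) = -⅛*5*9 = -5/8*9 = -45/8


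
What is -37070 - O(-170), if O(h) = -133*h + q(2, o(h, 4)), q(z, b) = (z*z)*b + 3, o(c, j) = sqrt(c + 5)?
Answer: -59683 - 4*I*sqrt(165) ≈ -59683.0 - 51.381*I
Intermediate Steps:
o(c, j) = sqrt(5 + c)
q(z, b) = 3 + b*z**2 (q(z, b) = z**2*b + 3 = b*z**2 + 3 = 3 + b*z**2)
O(h) = 3 - 133*h + 4*sqrt(5 + h) (O(h) = -133*h + (3 + sqrt(5 + h)*2**2) = -133*h + (3 + sqrt(5 + h)*4) = -133*h + (3 + 4*sqrt(5 + h)) = 3 - 133*h + 4*sqrt(5 + h))
-37070 - O(-170) = -37070 - (3 - 133*(-170) + 4*sqrt(5 - 170)) = -37070 - (3 + 22610 + 4*sqrt(-165)) = -37070 - (3 + 22610 + 4*(I*sqrt(165))) = -37070 - (3 + 22610 + 4*I*sqrt(165)) = -37070 - (22613 + 4*I*sqrt(165)) = -37070 + (-22613 - 4*I*sqrt(165)) = -59683 - 4*I*sqrt(165)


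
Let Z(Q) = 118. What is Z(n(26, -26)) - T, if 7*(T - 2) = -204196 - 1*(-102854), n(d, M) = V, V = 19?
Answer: 102154/7 ≈ 14593.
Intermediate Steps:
n(d, M) = 19
T = -101328/7 (T = 2 + (-204196 - 1*(-102854))/7 = 2 + (-204196 + 102854)/7 = 2 + (⅐)*(-101342) = 2 - 101342/7 = -101328/7 ≈ -14475.)
Z(n(26, -26)) - T = 118 - 1*(-101328/7) = 118 + 101328/7 = 102154/7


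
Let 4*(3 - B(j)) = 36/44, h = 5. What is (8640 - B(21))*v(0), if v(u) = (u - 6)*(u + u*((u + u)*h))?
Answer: 0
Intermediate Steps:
B(j) = 123/44 (B(j) = 3 - 9/44 = 123/44)
v(u) = (-6 + u)*(u + 10*u**2) (v(u) = (u - 6)*(u + u*((u + u)*5)) = (-6 + u)*(u + u*((2*u)*5)) = (-6 + u)*(u + u*(10*u)) = (-6 + u)*(u + 10*u**2))
(8640 - B(21))*v(0) = (8640 - 1*123/44)*(0*(-6 - 59*0 + 10*0**2)) = (8640 - 123/44)*(0*(-6 + 0 + 10*0)) = 380037*(0*(-6 + 0 + 0))/44 = 380037*(0*(-6))/44 = (380037/44)*0 = 0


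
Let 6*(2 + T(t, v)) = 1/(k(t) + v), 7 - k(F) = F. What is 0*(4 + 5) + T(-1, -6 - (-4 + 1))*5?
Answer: -59/6 ≈ -9.8333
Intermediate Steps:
k(F) = 7 - F
T(t, v) = -2 + 1/(6*(7 + v - t)) (T(t, v) = -2 + 1/(6*((7 - t) + v)) = -2 + 1/(6*(7 + v - t)))
0*(4 + 5) + T(-1, -6 - (-4 + 1))*5 = 0*(4 + 5) + ((-83/6 - 2*(-6 - (-4 + 1)) + 2*(-1))/(7 + (-6 - (-4 + 1)) - 1*(-1)))*5 = 0*9 + ((-83/6 - 2*(-6 - 1*(-3)) - 2)/(7 + (-6 - 1*(-3)) + 1))*5 = 0 + ((-83/6 - 2*(-6 + 3) - 2)/(7 + (-6 + 3) + 1))*5 = 0 + ((-83/6 - 2*(-3) - 2)/(7 - 3 + 1))*5 = 0 + ((-83/6 + 6 - 2)/5)*5 = 0 + ((⅕)*(-59/6))*5 = 0 - 59/30*5 = 0 - 59/6 = -59/6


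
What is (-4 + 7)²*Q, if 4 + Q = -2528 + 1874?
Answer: -5922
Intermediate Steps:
Q = -658 (Q = -4 + (-2528 + 1874) = -4 - 654 = -658)
(-4 + 7)²*Q = (-4 + 7)²*(-658) = 3²*(-658) = 9*(-658) = -5922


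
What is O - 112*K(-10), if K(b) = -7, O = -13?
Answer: 771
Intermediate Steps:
O - 112*K(-10) = -13 - 112*(-7) = -13 + 784 = 771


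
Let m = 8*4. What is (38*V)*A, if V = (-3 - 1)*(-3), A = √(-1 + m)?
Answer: 456*√31 ≈ 2538.9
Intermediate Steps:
m = 32
A = √31 (A = √(-1 + 32) = √31 ≈ 5.5678)
V = 12 (V = -4*(-3) = 12)
(38*V)*A = (38*12)*√31 = 456*√31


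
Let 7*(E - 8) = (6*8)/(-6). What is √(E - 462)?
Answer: 3*I*√2478/7 ≈ 21.334*I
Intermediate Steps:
E = 48/7 (E = 8 + ((6*8)/(-6))/7 = 8 + (48*(-⅙))/7 = 8 + (⅐)*(-8) = 8 - 8/7 = 48/7 ≈ 6.8571)
√(E - 462) = √(48/7 - 462) = √(-3186/7) = 3*I*√2478/7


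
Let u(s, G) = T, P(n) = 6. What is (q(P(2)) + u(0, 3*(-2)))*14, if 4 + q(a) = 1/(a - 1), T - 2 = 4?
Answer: 154/5 ≈ 30.800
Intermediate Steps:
T = 6 (T = 2 + 4 = 6)
q(a) = -4 + 1/(-1 + a) (q(a) = -4 + 1/(a - 1) = -4 + 1/(-1 + a))
u(s, G) = 6
(q(P(2)) + u(0, 3*(-2)))*14 = ((5 - 4*6)/(-1 + 6) + 6)*14 = ((5 - 24)/5 + 6)*14 = ((1/5)*(-19) + 6)*14 = (-19/5 + 6)*14 = (11/5)*14 = 154/5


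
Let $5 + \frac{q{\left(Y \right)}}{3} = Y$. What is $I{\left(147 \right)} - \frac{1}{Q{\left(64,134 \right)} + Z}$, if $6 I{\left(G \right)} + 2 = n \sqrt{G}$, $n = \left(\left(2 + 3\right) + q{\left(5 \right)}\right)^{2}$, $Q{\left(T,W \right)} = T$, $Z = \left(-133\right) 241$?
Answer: $- \frac{3554}{10663} + \frac{175 \sqrt{3}}{6} \approx 50.185$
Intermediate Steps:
$q{\left(Y \right)} = -15 + 3 Y$
$Z = -32053$
$n = 25$ ($n = \left(\left(2 + 3\right) + \left(-15 + 3 \cdot 5\right)\right)^{2} = \left(5 + \left(-15 + 15\right)\right)^{2} = \left(5 + 0\right)^{2} = 5^{2} = 25$)
$I{\left(G \right)} = - \frac{1}{3} + \frac{25 \sqrt{G}}{6}$
$I{\left(147 \right)} - \frac{1}{Q{\left(64,134 \right)} + Z} = \left(- \frac{1}{3} + \frac{25 \sqrt{147}}{6}\right) - \frac{1}{64 - 32053} = \left(- \frac{1}{3} + \frac{25 \cdot 7 \sqrt{3}}{6}\right) - \frac{1}{-31989} = \left(- \frac{1}{3} + \frac{175 \sqrt{3}}{6}\right) - - \frac{1}{31989} = \left(- \frac{1}{3} + \frac{175 \sqrt{3}}{6}\right) + \frac{1}{31989} = - \frac{3554}{10663} + \frac{175 \sqrt{3}}{6}$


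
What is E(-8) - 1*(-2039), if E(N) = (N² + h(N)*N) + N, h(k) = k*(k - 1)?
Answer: 1519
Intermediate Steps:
h(k) = k*(-1 + k)
E(N) = N + N² + N²*(-1 + N) (E(N) = (N² + (N*(-1 + N))*N) + N = (N² + N²*(-1 + N)) + N = N + N² + N²*(-1 + N))
E(-8) - 1*(-2039) = (-8 + (-8)³) - 1*(-2039) = (-8 - 512) + 2039 = -520 + 2039 = 1519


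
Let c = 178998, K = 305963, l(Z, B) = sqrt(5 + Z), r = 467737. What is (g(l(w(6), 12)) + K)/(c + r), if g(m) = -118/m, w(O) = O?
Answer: 305963/646735 - 118*sqrt(11)/7114085 ≈ 0.47303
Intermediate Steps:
(g(l(w(6), 12)) + K)/(c + r) = (-118/sqrt(5 + 6) + 305963)/(178998 + 467737) = (-118*sqrt(11)/11 + 305963)/646735 = (-118*sqrt(11)/11 + 305963)*(1/646735) = (305963 - 118*sqrt(11)/11)*(1/646735) = 305963/646735 - 118*sqrt(11)/7114085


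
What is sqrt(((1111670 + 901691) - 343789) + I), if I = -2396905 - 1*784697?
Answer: I*sqrt(1512030) ≈ 1229.6*I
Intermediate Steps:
I = -3181602 (I = -2396905 - 784697 = -3181602)
sqrt(((1111670 + 901691) - 343789) + I) = sqrt(((1111670 + 901691) - 343789) - 3181602) = sqrt((2013361 - 343789) - 3181602) = sqrt(1669572 - 3181602) = sqrt(-1512030) = I*sqrt(1512030)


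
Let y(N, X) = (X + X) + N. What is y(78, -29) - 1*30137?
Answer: -30117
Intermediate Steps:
y(N, X) = N + 2*X (y(N, X) = 2*X + N = N + 2*X)
y(78, -29) - 1*30137 = (78 + 2*(-29)) - 1*30137 = (78 - 58) - 30137 = 20 - 30137 = -30117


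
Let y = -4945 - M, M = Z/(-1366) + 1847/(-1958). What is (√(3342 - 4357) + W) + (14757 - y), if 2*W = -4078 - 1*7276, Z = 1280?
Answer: 18753314229/1337314 + I*√1015 ≈ 14023.0 + 31.859*I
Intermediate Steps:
M = -2514621/1337314 (M = 1280/(-1366) + 1847/(-1958) = 1280*(-1/1366) + 1847*(-1/1958) = -640/683 - 1847/1958 = -2514621/1337314 ≈ -1.8804)
y = -6610503109/1337314 (y = -4945 - 1*(-2514621/1337314) = -4945 + 2514621/1337314 = -6610503109/1337314 ≈ -4943.1)
W = -5677 (W = (-4078 - 1*7276)/2 = (-4078 - 7276)/2 = (½)*(-11354) = -5677)
(√(3342 - 4357) + W) + (14757 - y) = (√(3342 - 4357) - 5677) + (14757 - 1*(-6610503109/1337314)) = (√(-1015) - 5677) + (14757 + 6610503109/1337314) = (I*√1015 - 5677) + 26345245807/1337314 = (-5677 + I*√1015) + 26345245807/1337314 = 18753314229/1337314 + I*√1015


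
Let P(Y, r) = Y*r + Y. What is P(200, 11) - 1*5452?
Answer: -3052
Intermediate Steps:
P(Y, r) = Y + Y*r
P(200, 11) - 1*5452 = 200*(1 + 11) - 1*5452 = 200*12 - 5452 = 2400 - 5452 = -3052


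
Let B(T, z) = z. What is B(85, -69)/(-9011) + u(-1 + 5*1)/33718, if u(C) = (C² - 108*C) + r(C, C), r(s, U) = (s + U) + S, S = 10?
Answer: -629918/151916449 ≈ -0.0041465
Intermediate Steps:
r(s, U) = 10 + U + s (r(s, U) = (s + U) + 10 = (U + s) + 10 = 10 + U + s)
u(C) = 10 + C² - 106*C (u(C) = (C² - 108*C) + (10 + C + C) = (C² - 108*C) + (10 + 2*C) = 10 + C² - 106*C)
B(85, -69)/(-9011) + u(-1 + 5*1)/33718 = -69/(-9011) + (10 + (-1 + 5*1)² - 106*(-1 + 5*1))/33718 = -69*(-1/9011) + (10 + (-1 + 5)² - 106*(-1 + 5))*(1/33718) = 69/9011 + (10 + 4² - 106*4)*(1/33718) = 69/9011 + (10 + 16 - 424)*(1/33718) = 69/9011 - 398*1/33718 = 69/9011 - 199/16859 = -629918/151916449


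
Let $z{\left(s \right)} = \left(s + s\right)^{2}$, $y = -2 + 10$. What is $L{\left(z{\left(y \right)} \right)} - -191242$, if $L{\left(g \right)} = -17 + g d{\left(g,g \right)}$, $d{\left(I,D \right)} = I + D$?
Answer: $322297$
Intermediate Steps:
$d{\left(I,D \right)} = D + I$
$y = 8$
$z{\left(s \right)} = 4 s^{2}$ ($z{\left(s \right)} = \left(2 s\right)^{2} = 4 s^{2}$)
$L{\left(g \right)} = -17 + 2 g^{2}$ ($L{\left(g \right)} = -17 + g \left(g + g\right) = -17 + g 2 g = -17 + 2 g^{2}$)
$L{\left(z{\left(y \right)} \right)} - -191242 = \left(-17 + 2 \left(4 \cdot 8^{2}\right)^{2}\right) - -191242 = \left(-17 + 2 \left(4 \cdot 64\right)^{2}\right) + 191242 = \left(-17 + 2 \cdot 256^{2}\right) + 191242 = \left(-17 + 2 \cdot 65536\right) + 191242 = \left(-17 + 131072\right) + 191242 = 131055 + 191242 = 322297$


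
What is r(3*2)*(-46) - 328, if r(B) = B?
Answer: -604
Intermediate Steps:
r(3*2)*(-46) - 328 = (3*2)*(-46) - 328 = 6*(-46) - 328 = -276 - 328 = -604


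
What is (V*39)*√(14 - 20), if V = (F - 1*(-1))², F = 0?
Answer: 39*I*√6 ≈ 95.53*I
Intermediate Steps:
V = 1 (V = (0 - 1*(-1))² = (0 + 1)² = 1² = 1)
(V*39)*√(14 - 20) = (1*39)*√(14 - 20) = 39*√(-6) = 39*(I*√6) = 39*I*√6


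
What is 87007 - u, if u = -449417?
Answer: 536424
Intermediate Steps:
87007 - u = 87007 - 1*(-449417) = 87007 + 449417 = 536424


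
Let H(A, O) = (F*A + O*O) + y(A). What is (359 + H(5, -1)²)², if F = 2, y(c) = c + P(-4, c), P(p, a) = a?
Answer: 640000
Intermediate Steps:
y(c) = 2*c (y(c) = c + c = 2*c)
H(A, O) = O² + 4*A (H(A, O) = (2*A + O*O) + 2*A = (2*A + O²) + 2*A = (O² + 2*A) + 2*A = O² + 4*A)
(359 + H(5, -1)²)² = (359 + ((-1)² + 4*5)²)² = (359 + (1 + 20)²)² = (359 + 21²)² = (359 + 441)² = 800² = 640000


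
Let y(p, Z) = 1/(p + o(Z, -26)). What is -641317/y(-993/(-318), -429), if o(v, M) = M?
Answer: 1555193725/106 ≈ 1.4672e+7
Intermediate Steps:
y(p, Z) = 1/(-26 + p) (y(p, Z) = 1/(p - 26) = 1/(-26 + p))
-641317/y(-993/(-318), -429) = -641317/(1/(-26 - 993/(-318))) = -641317/(1/(-26 - 993*(-1/318))) = -641317/(1/(-26 + 331/106)) = -641317/(1/(-2425/106)) = -641317/(-106/2425) = -641317*(-2425/106) = 1555193725/106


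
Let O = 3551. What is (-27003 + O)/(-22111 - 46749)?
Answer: 533/1565 ≈ 0.34058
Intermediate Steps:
(-27003 + O)/(-22111 - 46749) = (-27003 + 3551)/(-22111 - 46749) = -23452/(-68860) = -23452*(-1/68860) = 533/1565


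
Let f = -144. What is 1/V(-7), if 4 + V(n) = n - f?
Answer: 1/133 ≈ 0.0075188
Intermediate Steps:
V(n) = 140 + n (V(n) = -4 + (n - 1*(-144)) = -4 + (n + 144) = -4 + (144 + n) = 140 + n)
1/V(-7) = 1/(140 - 7) = 1/133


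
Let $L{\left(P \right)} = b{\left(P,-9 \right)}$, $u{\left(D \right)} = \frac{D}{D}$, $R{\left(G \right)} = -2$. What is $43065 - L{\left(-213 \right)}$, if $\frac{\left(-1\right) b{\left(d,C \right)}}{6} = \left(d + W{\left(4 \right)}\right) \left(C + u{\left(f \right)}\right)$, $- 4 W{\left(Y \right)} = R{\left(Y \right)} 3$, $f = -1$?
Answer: $53217$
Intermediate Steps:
$W{\left(Y \right)} = \frac{3}{2}$ ($W{\left(Y \right)} = - \frac{\left(-2\right) 3}{4} = \left(- \frac{1}{4}\right) \left(-6\right) = \frac{3}{2}$)
$u{\left(D \right)} = 1$
$b{\left(d,C \right)} = - 6 \left(1 + C\right) \left(\frac{3}{2} + d\right)$ ($b{\left(d,C \right)} = - 6 \left(d + \frac{3}{2}\right) \left(C + 1\right) = - 6 \left(\frac{3}{2} + d\right) \left(1 + C\right) = - 6 \left(1 + C\right) \left(\frac{3}{2} + d\right)$)
$L{\left(P \right)} = 72 + 48 P$ ($L{\left(P \right)} = -9 - -81 - 6 P - - 54 P = -9 + 81 - 6 P + 54 P = 72 + 48 P$)
$43065 - L{\left(-213 \right)} = 43065 - \left(72 + 48 \left(-213\right)\right) = 43065 - \left(72 - 10224\right) = 43065 - -10152 = 43065 + 10152 = 53217$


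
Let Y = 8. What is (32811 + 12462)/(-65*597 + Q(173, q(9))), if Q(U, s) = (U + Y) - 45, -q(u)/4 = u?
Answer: -45273/38669 ≈ -1.1708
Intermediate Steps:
q(u) = -4*u
Q(U, s) = -37 + U (Q(U, s) = (U + 8) - 45 = (8 + U) - 45 = -37 + U)
(32811 + 12462)/(-65*597 + Q(173, q(9))) = (32811 + 12462)/(-65*597 + (-37 + 173)) = 45273/(-38805 + 136) = 45273/(-38669) = 45273*(-1/38669) = -45273/38669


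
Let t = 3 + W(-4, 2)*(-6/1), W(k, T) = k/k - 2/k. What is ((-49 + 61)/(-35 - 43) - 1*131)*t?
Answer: 10230/13 ≈ 786.92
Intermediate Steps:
W(k, T) = 1 - 2/k
t = -6 (t = 3 + ((-2 - 4)/(-4))*(-6/1) = 3 + (-1/4*(-6))*(-6*1) = 3 + (3/2)*(-6) = 3 - 9 = -6)
((-49 + 61)/(-35 - 43) - 1*131)*t = ((-49 + 61)/(-35 - 43) - 1*131)*(-6) = (12/(-78) - 131)*(-6) = (12*(-1/78) - 131)*(-6) = (-2/13 - 131)*(-6) = -1705/13*(-6) = 10230/13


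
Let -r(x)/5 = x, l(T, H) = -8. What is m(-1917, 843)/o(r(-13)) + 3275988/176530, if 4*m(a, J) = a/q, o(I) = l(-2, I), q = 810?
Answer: 315748211/16946880 ≈ 18.632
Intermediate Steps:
r(x) = -5*x
o(I) = -8
m(a, J) = a/3240 (m(a, J) = (a/810)/4 = a/3240)
m(-1917, 843)/o(r(-13)) + 3275988/176530 = ((1/3240)*(-1917))/(-8) + 3275988/176530 = -71/120*(-1/8) + 3275988*(1/176530) = 71/960 + 1637994/88265 = 315748211/16946880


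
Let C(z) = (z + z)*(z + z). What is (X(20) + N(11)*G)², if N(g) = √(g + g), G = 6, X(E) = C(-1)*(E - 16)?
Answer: 1048 + 192*√22 ≈ 1948.6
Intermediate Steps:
C(z) = 4*z² (C(z) = (2*z)*(2*z) = 4*z²)
X(E) = -64 + 4*E (X(E) = (4*(-1)²)*(E - 16) = (4*1)*(-16 + E) = 4*(-16 + E) = -64 + 4*E)
N(g) = √2*√g (N(g) = √(2*g) = √2*√g)
(X(20) + N(11)*G)² = ((-64 + 4*20) + (√2*√11)*6)² = ((-64 + 80) + √22*6)² = (16 + 6*√22)²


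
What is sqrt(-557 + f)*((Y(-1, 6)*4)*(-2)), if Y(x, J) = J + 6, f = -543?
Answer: -960*I*sqrt(11) ≈ -3184.0*I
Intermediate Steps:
Y(x, J) = 6 + J
sqrt(-557 + f)*((Y(-1, 6)*4)*(-2)) = sqrt(-557 - 543)*(((6 + 6)*4)*(-2)) = sqrt(-1100)*((12*4)*(-2)) = (10*I*sqrt(11))*(48*(-2)) = (10*I*sqrt(11))*(-96) = -960*I*sqrt(11)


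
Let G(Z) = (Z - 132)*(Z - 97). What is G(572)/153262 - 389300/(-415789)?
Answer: 73282398800/31862326859 ≈ 2.3000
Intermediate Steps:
G(Z) = (-132 + Z)*(-97 + Z)
G(572)/153262 - 389300/(-415789) = (12804 + 572**2 - 229*572)/153262 - 389300/(-415789) = (12804 + 327184 - 130988)*(1/153262) - 389300*(-1/415789) = 209000*(1/153262) + 389300/415789 = 104500/76631 + 389300/415789 = 73282398800/31862326859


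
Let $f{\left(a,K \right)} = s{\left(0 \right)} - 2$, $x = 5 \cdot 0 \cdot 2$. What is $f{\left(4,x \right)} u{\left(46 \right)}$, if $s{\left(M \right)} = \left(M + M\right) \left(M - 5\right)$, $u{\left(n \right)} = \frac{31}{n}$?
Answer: $- \frac{31}{23} \approx -1.3478$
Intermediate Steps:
$s{\left(M \right)} = 2 M \left(-5 + M\right)$
$x = 0$ ($x = 0 \cdot 2 = 0$)
$f{\left(a,K \right)} = -2$ ($f{\left(a,K \right)} = 2 \cdot 0 \left(-5 + 0\right) - 2 = 2 \cdot 0 \left(-5\right) - 2 = 0 - 2 = -2$)
$f{\left(4,x \right)} u{\left(46 \right)} = - 2 \cdot \frac{31}{46} = - 2 \cdot 31 \cdot \frac{1}{46} = \left(-2\right) \frac{31}{46} = - \frac{31}{23}$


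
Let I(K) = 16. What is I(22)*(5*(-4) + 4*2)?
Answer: -192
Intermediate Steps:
I(22)*(5*(-4) + 4*2) = 16*(5*(-4) + 4*2) = 16*(-20 + 8) = 16*(-12) = -192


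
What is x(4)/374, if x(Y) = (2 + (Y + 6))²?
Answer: 72/187 ≈ 0.38503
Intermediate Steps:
x(Y) = (8 + Y)² (x(Y) = (2 + (6 + Y))² = (8 + Y)²)
x(4)/374 = (8 + 4)²/374 = 12²*(1/374) = 144*(1/374) = 72/187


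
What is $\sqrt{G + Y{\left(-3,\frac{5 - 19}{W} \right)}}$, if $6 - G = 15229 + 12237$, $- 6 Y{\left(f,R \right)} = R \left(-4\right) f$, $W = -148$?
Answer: $\frac{i \sqrt{37592999}}{37} \approx 165.71 i$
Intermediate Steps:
$Y{\left(f,R \right)} = \frac{2 R f}{3}$ ($Y{\left(f,R \right)} = - \frac{R \left(-4\right) f}{6} = - \frac{- 4 R f}{6} = - \frac{\left(-4\right) R f}{6} = \frac{2 R f}{3}$)
$G = -27460$ ($G = 6 - \left(15229 + 12237\right) = 6 - 27466 = -27460$)
$\sqrt{G + Y{\left(-3,\frac{5 - 19}{W} \right)}} = \sqrt{-27460 + \frac{2}{3} \frac{5 - 19}{-148} \left(-3\right)} = \sqrt{-27460 + \frac{2}{3} \left(5 - 19\right) \left(- \frac{1}{148}\right) \left(-3\right)} = \sqrt{-27460 + \frac{2}{3} \left(\left(-14\right) \left(- \frac{1}{148}\right)\right) \left(-3\right)} = \sqrt{-27460 + \frac{2}{3} \cdot \frac{7}{74} \left(-3\right)} = \sqrt{-27460 - \frac{7}{37}} = \sqrt{- \frac{1016027}{37}} = \frac{i \sqrt{37592999}}{37}$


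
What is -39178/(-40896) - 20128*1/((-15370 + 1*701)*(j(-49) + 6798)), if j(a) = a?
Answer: 114102573709/119080829664 ≈ 0.95819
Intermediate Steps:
-39178/(-40896) - 20128*1/((-15370 + 1*701)*(j(-49) + 6798)) = -39178/(-40896) - 20128*1/((-15370 + 1*701)*(-49 + 6798)) = -39178*(-1/40896) - 20128*1/(6749*(-15370 + 701)) = 19589/20448 - 20128/((-14669*6749)) = 19589/20448 - 20128/(-99001081) = 19589/20448 - 20128*(-1/99001081) = 19589/20448 + 1184/5823593 = 114102573709/119080829664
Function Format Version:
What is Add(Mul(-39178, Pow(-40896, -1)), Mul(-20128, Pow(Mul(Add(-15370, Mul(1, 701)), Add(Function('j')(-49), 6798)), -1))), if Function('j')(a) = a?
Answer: Rational(114102573709, 119080829664) ≈ 0.95819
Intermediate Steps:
Add(Mul(-39178, Pow(-40896, -1)), Mul(-20128, Pow(Mul(Add(-15370, Mul(1, 701)), Add(Function('j')(-49), 6798)), -1))) = Add(Mul(-39178, Pow(-40896, -1)), Mul(-20128, Pow(Mul(Add(-15370, Mul(1, 701)), Add(-49, 6798)), -1))) = Add(Mul(-39178, Rational(-1, 40896)), Mul(-20128, Pow(Mul(Add(-15370, 701), 6749), -1))) = Add(Rational(19589, 20448), Mul(-20128, Pow(Mul(-14669, 6749), -1))) = Add(Rational(19589, 20448), Mul(-20128, Pow(-99001081, -1))) = Add(Rational(19589, 20448), Mul(-20128, Rational(-1, 99001081))) = Add(Rational(19589, 20448), Rational(1184, 5823593)) = Rational(114102573709, 119080829664)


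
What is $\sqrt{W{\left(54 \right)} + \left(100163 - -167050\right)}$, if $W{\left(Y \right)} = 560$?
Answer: $11 \sqrt{2213} \approx 517.47$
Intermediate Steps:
$\sqrt{W{\left(54 \right)} + \left(100163 - -167050\right)} = \sqrt{560 + \left(100163 - -167050\right)} = \sqrt{560 + \left(100163 + 167050\right)} = \sqrt{560 + 267213} = \sqrt{267773} = 11 \sqrt{2213}$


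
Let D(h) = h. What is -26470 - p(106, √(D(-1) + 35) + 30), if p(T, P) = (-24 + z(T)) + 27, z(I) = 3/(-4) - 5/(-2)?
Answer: -105899/4 ≈ -26475.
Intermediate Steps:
z(I) = 7/4 (z(I) = 3*(-¼) - 5*(-½) = -¾ + 5/2 = 7/4)
p(T, P) = 19/4 (p(T, P) = (-24 + 7/4) + 27 = -89/4 + 27 = 19/4)
-26470 - p(106, √(D(-1) + 35) + 30) = -26470 - 1*19/4 = -26470 - 19/4 = -105899/4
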